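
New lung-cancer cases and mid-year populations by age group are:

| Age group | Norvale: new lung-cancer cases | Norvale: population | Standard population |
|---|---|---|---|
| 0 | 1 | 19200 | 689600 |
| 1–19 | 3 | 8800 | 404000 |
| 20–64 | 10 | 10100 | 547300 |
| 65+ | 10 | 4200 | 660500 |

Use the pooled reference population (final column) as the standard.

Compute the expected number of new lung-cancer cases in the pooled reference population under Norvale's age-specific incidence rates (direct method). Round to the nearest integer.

Age-specific rates per 100000 for Norvale: 5.21, 34.09, 99.01, 238.10.
Expected new lung-cancer cases = Σ (standard pop × age-specific rate ÷ 100000)
= 689600×5.21/100000 + 404000×34.09/100000 + 547300×99.01/100000 + 660500×238.10/100000
= 35.92 + 137.73 + 541.88 + 1572.62 = 2288.14.

2288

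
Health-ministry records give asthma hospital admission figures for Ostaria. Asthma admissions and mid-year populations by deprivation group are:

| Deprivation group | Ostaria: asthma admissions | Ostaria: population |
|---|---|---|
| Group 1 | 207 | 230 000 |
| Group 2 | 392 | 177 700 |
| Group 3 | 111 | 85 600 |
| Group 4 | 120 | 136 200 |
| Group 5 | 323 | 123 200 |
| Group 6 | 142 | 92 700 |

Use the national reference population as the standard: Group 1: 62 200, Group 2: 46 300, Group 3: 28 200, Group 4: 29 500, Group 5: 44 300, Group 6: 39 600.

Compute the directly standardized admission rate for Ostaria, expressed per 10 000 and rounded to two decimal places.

15.89

Deprivation-specific rates per 10 000 for Ostaria: 9.00, 22.06, 12.97, 8.81, 26.22, 15.32.
Standard total = 250 100; weights = 0.2487, 0.1851, 0.1128, 0.1180, 0.1771, 0.1583.
Standardized rate: 0.2487×9.00 + 0.1851×22.06 + 0.1128×12.97 + 0.1180×8.81 + 0.1771×26.22 + 0.1583×15.32 = 15.8928 per 10 000.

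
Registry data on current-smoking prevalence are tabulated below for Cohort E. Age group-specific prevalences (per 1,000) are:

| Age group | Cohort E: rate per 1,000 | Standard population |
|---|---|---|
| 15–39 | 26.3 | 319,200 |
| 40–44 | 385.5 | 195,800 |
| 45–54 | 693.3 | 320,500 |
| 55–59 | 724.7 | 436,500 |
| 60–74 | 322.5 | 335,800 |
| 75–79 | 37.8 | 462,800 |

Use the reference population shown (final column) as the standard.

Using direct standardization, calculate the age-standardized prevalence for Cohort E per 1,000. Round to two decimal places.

Standard total = 2,070,600; weights = 0.1542, 0.0946, 0.1548, 0.2108, 0.1622, 0.2235.
Standardized rate: 0.1542×26.3 + 0.0946×385.5 + 0.1548×693.3 + 0.2108×724.7 + 0.1622×322.5 + 0.2235×37.8 = 361.3442 per 1,000.

361.34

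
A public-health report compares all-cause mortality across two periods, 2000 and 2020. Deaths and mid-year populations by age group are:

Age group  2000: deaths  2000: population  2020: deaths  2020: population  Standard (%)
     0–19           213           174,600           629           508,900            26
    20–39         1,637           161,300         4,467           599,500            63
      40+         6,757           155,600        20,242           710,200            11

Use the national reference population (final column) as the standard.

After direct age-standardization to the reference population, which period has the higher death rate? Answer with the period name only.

Age-specific rates per 1,000 for 2000: 1.220, 10.149, 43.425.
For 2020: 1.236, 7.451, 28.502.
Standard weights: 0.26, 0.63, 0.11.
2000: 0.2600×1.220 + 0.6300×10.149 + 0.1100×43.425 = 11.4877 per 1,000.
2020: 0.2600×1.236 + 0.6300×7.451 + 0.1100×28.502 = 8.1508 per 1,000.

2000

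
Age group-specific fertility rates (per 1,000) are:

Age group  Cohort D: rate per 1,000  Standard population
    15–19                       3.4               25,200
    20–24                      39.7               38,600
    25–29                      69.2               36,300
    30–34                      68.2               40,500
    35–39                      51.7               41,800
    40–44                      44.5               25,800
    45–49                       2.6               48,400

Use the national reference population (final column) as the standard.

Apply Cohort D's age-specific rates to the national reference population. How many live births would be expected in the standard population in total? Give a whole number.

Expected live births = Σ (standard pop × age-specific rate ÷ 1,000)
= 25,200×3.4/1,000 + 38,600×39.7/1,000 + 36,300×69.2/1,000 + 40,500×68.2/1,000 + 41,800×51.7/1,000 + 25,800×44.5/1,000 + 48,400×2.6/1,000
= 85.68 + 1532.42 + 2511.96 + 2762.10 + 2161.06 + 1148.10 + 125.84 = 10327.16.

10327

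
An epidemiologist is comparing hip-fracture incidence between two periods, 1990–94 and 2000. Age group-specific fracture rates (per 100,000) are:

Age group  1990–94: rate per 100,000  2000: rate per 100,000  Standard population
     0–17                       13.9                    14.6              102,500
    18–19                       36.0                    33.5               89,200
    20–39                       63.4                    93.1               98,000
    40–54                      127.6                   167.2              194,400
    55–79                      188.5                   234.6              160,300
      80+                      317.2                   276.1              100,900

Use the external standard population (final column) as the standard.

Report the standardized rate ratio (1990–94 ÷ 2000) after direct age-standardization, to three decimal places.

0.877

Standard total = 745,300; weights = 0.1375, 0.1197, 0.1315, 0.2608, 0.2151, 0.1354.
1990–94: 0.1375×13.9 + 0.1197×36.0 + 0.1315×63.4 + 0.2608×127.6 + 0.2151×188.5 + 0.1354×317.2 = 131.3251 per 100,000.
2000: 0.1375×14.6 + 0.1197×33.5 + 0.1315×93.1 + 0.2608×167.2 + 0.2151×234.6 + 0.1354×276.1 = 149.7076 per 100,000.
Ratio = 131.3251 ÷ 149.7076 = 0.87721.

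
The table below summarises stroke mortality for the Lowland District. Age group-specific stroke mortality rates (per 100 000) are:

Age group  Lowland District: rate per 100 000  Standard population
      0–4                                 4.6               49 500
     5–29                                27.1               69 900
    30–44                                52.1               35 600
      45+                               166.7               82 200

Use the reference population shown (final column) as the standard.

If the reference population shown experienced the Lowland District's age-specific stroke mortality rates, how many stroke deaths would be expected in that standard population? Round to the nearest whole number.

Expected stroke deaths = Σ (standard pop × age-specific rate ÷ 100 000)
= 49 500×4.6/100 000 + 69 900×27.1/100 000 + 35 600×52.1/100 000 + 82 200×166.7/100 000
= 2.28 + 18.94 + 18.55 + 137.03 = 176.79.

177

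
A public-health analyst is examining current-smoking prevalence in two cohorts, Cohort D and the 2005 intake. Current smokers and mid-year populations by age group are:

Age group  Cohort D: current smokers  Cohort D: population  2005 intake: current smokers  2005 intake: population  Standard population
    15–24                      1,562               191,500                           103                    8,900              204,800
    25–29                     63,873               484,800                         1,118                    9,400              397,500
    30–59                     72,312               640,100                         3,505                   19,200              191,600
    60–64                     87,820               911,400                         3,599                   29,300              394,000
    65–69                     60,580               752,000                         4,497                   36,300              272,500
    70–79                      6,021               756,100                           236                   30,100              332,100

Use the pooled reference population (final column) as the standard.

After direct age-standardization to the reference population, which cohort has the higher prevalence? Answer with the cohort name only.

2005 intake

Age-specific rates per 1,000 for Cohort D: 8.157, 131.751, 112.970, 96.357, 80.559, 7.963.
For the 2005 intake: 11.573, 118.936, 182.552, 122.833, 123.884, 7.841.
Standard total = 1,792,500; weights = 0.1143, 0.2218, 0.1069, 0.2198, 0.1520, 0.1853.
Cohort D: 0.1143×8.157 + 0.2218×131.751 + 0.1069×112.970 + 0.2198×96.357 + 0.1520×80.559 + 0.1853×7.963 = 77.1259 per 1,000.
The 2005 intake: 0.1143×11.573 + 0.2218×118.936 + 0.1069×182.552 + 0.2198×122.833 + 0.1520×123.884 + 0.1853×7.841 = 94.4952 per 1,000.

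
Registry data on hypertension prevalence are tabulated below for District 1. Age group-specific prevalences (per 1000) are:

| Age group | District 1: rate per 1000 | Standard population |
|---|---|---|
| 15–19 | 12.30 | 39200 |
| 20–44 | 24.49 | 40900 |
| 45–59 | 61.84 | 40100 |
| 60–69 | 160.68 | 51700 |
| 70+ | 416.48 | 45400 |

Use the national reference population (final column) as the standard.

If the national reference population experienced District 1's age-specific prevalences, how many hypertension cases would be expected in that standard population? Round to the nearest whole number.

31179

Expected hypertension cases = Σ (standard pop × age-specific rate ÷ 1000)
= 39200×12.30/1000 + 40900×24.49/1000 + 40100×61.84/1000 + 51700×160.68/1000 + 45400×416.48/1000
= 482.16 + 1001.64 + 2479.78 + 8307.16 + 18908.19 = 31178.93.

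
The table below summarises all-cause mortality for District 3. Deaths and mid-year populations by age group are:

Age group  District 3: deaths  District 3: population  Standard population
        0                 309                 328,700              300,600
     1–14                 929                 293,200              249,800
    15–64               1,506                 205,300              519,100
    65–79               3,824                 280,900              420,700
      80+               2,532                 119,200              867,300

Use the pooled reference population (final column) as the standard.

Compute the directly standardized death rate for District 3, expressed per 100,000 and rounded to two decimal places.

1231.47

Age-specific rates per 100,000 for District 3: 94.01, 316.85, 733.56, 1361.34, 2124.16.
Standard total = 2,357,500; weights = 0.1275, 0.1060, 0.2202, 0.1785, 0.3679.
Standardized rate: 0.1275×94.01 + 0.1060×316.85 + 0.2202×733.56 + 0.1785×1361.34 + 0.3679×2124.16 = 1231.4734 per 100,000.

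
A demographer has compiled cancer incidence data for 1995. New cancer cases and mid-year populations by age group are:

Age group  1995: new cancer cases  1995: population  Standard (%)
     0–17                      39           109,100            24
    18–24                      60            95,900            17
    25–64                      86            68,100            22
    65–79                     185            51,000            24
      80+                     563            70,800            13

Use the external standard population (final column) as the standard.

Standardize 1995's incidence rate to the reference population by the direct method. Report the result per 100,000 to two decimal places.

Age-specific rates per 100,000 for 1995: 35.75, 62.57, 126.28, 362.75, 795.20.
Standard weights: 0.24, 0.17, 0.22, 0.24, 0.13.
Standardized rate: 0.2400×35.75 + 0.1700×62.57 + 0.2200×126.28 + 0.2400×362.75 + 0.1300×795.20 = 237.4326 per 100,000.

237.43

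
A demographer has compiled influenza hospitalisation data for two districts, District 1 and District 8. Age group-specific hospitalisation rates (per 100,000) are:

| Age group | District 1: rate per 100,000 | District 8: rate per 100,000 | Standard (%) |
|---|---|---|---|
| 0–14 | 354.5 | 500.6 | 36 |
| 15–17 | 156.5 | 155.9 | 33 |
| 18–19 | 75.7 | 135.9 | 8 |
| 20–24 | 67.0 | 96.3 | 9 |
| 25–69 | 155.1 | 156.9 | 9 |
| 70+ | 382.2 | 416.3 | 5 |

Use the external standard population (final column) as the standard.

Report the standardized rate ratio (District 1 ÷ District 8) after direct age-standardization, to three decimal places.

0.784

Standard weights: 0.36, 0.33, 0.08, 0.09, 0.09, 0.05.
District 1: 0.3600×354.5 + 0.3300×156.5 + 0.0800×75.7 + 0.0900×67.0 + 0.0900×155.1 + 0.0500×382.2 = 224.4200 per 100,000.
District 8: 0.3600×500.6 + 0.3300×155.9 + 0.0800×135.9 + 0.0900×96.3 + 0.0900×156.9 + 0.0500×416.3 = 286.1380 per 100,000.
Ratio = 224.4200 ÷ 286.1380 = 0.78431.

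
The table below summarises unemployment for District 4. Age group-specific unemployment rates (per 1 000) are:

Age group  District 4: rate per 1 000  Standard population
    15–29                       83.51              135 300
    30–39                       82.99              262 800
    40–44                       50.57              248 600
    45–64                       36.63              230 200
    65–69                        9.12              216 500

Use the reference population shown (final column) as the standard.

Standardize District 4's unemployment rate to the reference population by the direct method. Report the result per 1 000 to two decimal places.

51.30

Standard total = 1 093 400; weights = 0.1237, 0.2404, 0.2274, 0.2105, 0.1980.
Standardized rate: 0.1237×83.51 + 0.2404×82.99 + 0.2274×50.57 + 0.2105×36.63 + 0.1980×9.12 = 51.2960 per 1 000.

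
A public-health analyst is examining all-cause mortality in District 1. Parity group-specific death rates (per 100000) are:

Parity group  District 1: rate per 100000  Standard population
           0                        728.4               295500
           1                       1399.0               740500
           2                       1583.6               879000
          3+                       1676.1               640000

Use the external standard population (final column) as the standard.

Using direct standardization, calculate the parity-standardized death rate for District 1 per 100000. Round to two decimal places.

1454.36

Standard total = 2555000; weights = 0.1157, 0.2898, 0.3440, 0.2505.
Standardized rate: 0.1157×728.4 + 0.2898×1399.0 + 0.3440×1583.6 + 0.2505×1676.1 = 1454.3601 per 100000.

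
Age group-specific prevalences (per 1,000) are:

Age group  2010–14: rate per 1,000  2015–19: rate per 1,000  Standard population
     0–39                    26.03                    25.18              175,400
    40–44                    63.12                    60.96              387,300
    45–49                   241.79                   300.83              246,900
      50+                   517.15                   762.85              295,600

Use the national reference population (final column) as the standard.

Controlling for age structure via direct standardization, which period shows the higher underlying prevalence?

2015–19

Standard total = 1,105,200; weights = 0.1587, 0.3504, 0.2234, 0.2675.
2010–14: 0.1587×26.03 + 0.3504×63.12 + 0.2234×241.79 + 0.2675×517.15 = 218.5844 per 1,000.
2015–19: 0.1587×25.18 + 0.3504×60.96 + 0.2234×300.83 + 0.2675×762.85 = 296.5977 per 1,000.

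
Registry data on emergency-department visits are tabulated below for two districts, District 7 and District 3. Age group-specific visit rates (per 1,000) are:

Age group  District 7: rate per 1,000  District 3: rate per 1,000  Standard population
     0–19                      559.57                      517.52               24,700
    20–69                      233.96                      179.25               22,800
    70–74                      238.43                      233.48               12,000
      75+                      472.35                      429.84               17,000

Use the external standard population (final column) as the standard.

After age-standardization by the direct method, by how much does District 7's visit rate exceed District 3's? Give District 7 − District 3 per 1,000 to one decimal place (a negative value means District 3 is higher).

40.1

Standard total = 76,500; weights = 0.3229, 0.2980, 0.1569, 0.2222.
District 7: 0.3229×559.57 + 0.2980×233.96 + 0.1569×238.43 + 0.2222×472.35 = 392.7683 per 1,000.
District 3: 0.3229×517.52 + 0.2980×179.25 + 0.1569×233.48 + 0.2222×429.84 = 352.6625 per 1,000.
Difference = 392.7683 − 352.6625 = 40.1058.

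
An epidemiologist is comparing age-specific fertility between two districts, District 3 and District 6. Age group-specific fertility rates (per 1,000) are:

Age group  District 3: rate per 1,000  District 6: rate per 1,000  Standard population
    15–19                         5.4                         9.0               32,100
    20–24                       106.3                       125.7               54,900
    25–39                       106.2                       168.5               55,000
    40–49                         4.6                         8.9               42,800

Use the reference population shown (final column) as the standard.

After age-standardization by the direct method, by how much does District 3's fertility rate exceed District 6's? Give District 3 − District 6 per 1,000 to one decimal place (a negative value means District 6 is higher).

-25.9

Standard total = 184,800; weights = 0.1737, 0.2971, 0.2976, 0.2316.
District 3: 0.1737×5.4 + 0.2971×106.3 + 0.2976×106.2 + 0.2316×4.6 = 65.1899 per 1,000.
District 6: 0.1737×9.0 + 0.2971×125.7 + 0.2976×168.5 + 0.2316×8.9 = 91.1161 per 1,000.
Difference = 65.1899 − 91.1161 = -25.9262.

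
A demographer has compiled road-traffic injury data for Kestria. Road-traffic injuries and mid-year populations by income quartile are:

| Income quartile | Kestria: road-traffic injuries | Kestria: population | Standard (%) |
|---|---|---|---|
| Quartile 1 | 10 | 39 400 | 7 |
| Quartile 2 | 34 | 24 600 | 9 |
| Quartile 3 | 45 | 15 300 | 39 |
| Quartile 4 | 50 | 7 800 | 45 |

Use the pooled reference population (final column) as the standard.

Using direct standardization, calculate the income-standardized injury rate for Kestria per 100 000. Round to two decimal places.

417.38

Income-specific rates per 100 000 for Kestria: 25.38, 138.21, 294.12, 641.03.
Standard weights: 0.07, 0.09, 0.39, 0.45.
Standardized rate: 0.0700×25.38 + 0.0900×138.21 + 0.3900×294.12 + 0.4500×641.03 = 417.3831 per 100 000.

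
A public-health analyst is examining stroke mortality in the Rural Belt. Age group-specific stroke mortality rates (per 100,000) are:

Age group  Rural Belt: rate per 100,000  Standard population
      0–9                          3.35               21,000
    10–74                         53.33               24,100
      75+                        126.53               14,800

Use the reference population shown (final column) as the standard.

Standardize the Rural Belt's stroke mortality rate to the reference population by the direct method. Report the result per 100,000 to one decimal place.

53.9

Standard total = 59,900; weights = 0.3506, 0.4023, 0.2471.
Standardized rate: 0.3506×3.35 + 0.4023×53.33 + 0.2471×126.53 = 53.8939 per 100,000.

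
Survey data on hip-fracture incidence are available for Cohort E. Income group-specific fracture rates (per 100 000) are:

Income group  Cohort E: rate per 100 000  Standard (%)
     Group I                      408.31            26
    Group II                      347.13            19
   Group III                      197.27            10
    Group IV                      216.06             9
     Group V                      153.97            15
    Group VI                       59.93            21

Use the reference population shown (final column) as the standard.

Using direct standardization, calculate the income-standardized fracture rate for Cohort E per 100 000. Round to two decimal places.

246.97

Standard weights: 0.26, 0.19, 0.10, 0.09, 0.15, 0.21.
Standardized rate: 0.2600×408.31 + 0.1900×347.13 + 0.1000×197.27 + 0.0900×216.06 + 0.1500×153.97 + 0.2100×59.93 = 246.9685 per 100 000.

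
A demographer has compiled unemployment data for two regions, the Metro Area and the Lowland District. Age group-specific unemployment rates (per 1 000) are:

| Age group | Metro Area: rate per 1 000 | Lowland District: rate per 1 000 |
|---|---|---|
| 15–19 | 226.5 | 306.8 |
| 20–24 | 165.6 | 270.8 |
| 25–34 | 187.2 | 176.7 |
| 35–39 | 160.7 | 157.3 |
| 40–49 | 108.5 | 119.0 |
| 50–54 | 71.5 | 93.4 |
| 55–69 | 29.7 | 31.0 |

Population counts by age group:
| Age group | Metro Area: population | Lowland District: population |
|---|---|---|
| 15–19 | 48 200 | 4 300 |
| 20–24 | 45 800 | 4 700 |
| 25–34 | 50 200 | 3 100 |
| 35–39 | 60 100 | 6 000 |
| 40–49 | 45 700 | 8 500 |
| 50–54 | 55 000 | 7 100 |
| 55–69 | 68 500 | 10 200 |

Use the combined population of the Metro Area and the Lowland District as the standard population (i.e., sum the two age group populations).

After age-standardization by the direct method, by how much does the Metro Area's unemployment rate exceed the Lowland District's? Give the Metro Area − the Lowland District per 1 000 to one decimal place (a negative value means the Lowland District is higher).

-25.8

Combined standard total = 417 400; weights = 0.1258, 0.1210, 0.1277, 0.1584, 0.1299, 0.1488, 0.1885.
The Metro Area: 0.1258×226.5 + 0.1210×165.6 + 0.1277×187.2 + 0.1584×160.7 + 0.1299×108.5 + 0.1488×71.5 + 0.1885×29.7 = 128.2039 per 1 000.
The Lowland District: 0.1258×306.8 + 0.1210×270.8 + 0.1277×176.7 + 0.1584×157.3 + 0.1299×119.0 + 0.1488×93.4 + 0.1885×31.0 = 154.0194 per 1 000.
Difference = 128.2039 − 154.0194 = -25.8154.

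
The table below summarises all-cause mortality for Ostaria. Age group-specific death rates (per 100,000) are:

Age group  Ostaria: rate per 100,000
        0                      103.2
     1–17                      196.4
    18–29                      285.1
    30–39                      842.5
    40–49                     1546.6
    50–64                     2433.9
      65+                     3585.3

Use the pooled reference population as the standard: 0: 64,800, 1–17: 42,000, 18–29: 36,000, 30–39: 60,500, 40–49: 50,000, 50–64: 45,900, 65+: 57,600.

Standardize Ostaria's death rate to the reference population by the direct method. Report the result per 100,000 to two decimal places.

1322.11

Standard total = 356,800; weights = 0.1816, 0.1177, 0.1009, 0.1696, 0.1401, 0.1286, 0.1614.
Standardized rate: 0.1816×103.2 + 0.1177×196.4 + 0.1009×285.1 + 0.1696×842.5 + 0.1401×1546.6 + 0.1286×2433.9 + 0.1614×3585.3 = 1322.1141 per 100,000.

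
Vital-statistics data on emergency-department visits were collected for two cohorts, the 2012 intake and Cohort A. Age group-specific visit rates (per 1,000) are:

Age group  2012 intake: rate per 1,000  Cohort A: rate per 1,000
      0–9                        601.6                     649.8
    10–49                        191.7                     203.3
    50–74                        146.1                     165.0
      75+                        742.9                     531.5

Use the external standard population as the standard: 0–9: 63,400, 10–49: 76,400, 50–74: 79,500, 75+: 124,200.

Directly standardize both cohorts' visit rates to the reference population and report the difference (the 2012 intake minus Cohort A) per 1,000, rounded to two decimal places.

60.59

Standard total = 343,500; weights = 0.1846, 0.2224, 0.2314, 0.3616.
The 2012 intake: 0.1846×601.6 + 0.2224×191.7 + 0.2314×146.1 + 0.3616×742.9 = 456.1003 per 1,000.
Cohort A: 0.1846×649.8 + 0.2224×203.3 + 0.2314×165.0 + 0.3616×531.5 = 395.5145 per 1,000.
Difference = 456.1003 − 395.5145 = 60.5858.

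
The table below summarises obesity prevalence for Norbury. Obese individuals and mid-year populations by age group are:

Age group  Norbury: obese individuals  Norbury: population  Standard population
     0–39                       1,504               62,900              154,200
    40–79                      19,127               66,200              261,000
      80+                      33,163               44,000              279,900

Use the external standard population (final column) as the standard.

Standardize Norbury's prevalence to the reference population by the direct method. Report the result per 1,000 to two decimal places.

417.29

Age-specific rates per 1,000 for Norbury: 23.911, 288.927, 753.705.
Standard total = 695,100; weights = 0.2218, 0.3755, 0.4027.
Standardized rate: 0.2218×23.911 + 0.3755×288.927 + 0.4027×753.705 = 417.2911 per 1,000.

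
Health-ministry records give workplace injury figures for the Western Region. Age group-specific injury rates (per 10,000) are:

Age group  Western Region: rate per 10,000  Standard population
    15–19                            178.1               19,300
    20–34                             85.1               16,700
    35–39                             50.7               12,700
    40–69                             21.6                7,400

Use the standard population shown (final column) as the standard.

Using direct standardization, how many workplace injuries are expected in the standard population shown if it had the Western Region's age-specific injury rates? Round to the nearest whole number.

Expected workplace injuries = Σ (standard pop × age-specific rate ÷ 10,000)
= 19,300×178.1/10,000 + 16,700×85.1/10,000 + 12,700×50.7/10,000 + 7,400×21.6/10,000
= 343.73 + 142.12 + 64.39 + 15.98 = 566.22.

566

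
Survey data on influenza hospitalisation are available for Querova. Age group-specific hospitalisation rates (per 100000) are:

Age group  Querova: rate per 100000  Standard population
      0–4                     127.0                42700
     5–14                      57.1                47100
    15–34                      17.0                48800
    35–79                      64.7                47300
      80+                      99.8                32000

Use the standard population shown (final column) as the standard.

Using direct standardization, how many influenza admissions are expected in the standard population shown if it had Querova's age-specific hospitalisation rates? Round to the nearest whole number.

Expected influenza admissions = Σ (standard pop × age-specific rate ÷ 100000)
= 42700×127.0/100000 + 47100×57.1/100000 + 48800×17.0/100000 + 47300×64.7/100000 + 32000×99.8/100000
= 54.23 + 26.89 + 8.30 + 30.60 + 31.94 = 151.96.

152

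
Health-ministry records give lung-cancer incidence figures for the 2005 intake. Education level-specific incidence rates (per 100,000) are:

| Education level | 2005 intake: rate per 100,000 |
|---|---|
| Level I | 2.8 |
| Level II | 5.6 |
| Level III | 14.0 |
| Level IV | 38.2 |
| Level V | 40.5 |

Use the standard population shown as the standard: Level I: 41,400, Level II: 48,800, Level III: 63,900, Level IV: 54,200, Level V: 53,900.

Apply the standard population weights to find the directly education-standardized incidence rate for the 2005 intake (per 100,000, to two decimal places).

21.12

Standard total = 262,200; weights = 0.1579, 0.1861, 0.2437, 0.2067, 0.2056.
Standardized rate: 0.1579×2.8 + 0.1861×5.6 + 0.2437×14.0 + 0.2067×38.2 + 0.2056×40.5 = 21.1182 per 100,000.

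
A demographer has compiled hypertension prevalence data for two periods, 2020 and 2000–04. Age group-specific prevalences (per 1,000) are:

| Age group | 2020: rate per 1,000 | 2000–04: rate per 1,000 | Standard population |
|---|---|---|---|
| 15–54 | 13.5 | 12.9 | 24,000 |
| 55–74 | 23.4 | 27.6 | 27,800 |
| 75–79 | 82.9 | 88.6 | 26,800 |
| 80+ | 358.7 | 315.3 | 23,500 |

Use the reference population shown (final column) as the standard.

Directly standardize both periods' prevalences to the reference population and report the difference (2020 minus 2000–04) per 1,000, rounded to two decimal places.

Standard total = 102,100; weights = 0.2351, 0.2723, 0.2625, 0.2302.
2020: 0.2351×13.5 + 0.2723×23.4 + 0.2625×82.9 + 0.2302×358.7 = 113.8657 per 1,000.
2000–04: 0.2351×12.9 + 0.2723×27.6 + 0.2625×88.6 + 0.2302×315.3 = 106.3752 per 1,000.
Difference = 113.8657 − 106.3752 = 7.4905.

7.49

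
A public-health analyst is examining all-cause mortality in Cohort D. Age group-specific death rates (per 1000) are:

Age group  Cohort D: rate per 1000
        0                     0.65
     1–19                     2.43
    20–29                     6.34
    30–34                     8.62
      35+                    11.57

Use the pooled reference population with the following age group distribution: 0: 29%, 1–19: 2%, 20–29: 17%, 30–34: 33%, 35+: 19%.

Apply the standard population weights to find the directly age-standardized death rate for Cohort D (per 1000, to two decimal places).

6.36

Standard weights: 0.29, 0.02, 0.17, 0.33, 0.19.
Standardized rate: 0.2900×0.65 + 0.0200×2.43 + 0.1700×6.34 + 0.3300×8.62 + 0.1900×11.57 = 6.3578 per 1000.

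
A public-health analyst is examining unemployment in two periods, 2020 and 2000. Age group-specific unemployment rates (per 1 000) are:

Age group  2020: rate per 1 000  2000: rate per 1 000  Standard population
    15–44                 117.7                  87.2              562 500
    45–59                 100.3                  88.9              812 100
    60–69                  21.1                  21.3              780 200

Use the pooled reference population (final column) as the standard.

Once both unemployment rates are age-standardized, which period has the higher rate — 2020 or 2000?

Standard total = 2 154 800; weights = 0.2610, 0.3769, 0.3621.
2020: 0.2610×117.7 + 0.3769×100.3 + 0.3621×21.1 = 76.1658 per 1 000.
2000: 0.2610×87.2 + 0.3769×88.9 + 0.3621×21.3 = 63.9799 per 1 000.

2020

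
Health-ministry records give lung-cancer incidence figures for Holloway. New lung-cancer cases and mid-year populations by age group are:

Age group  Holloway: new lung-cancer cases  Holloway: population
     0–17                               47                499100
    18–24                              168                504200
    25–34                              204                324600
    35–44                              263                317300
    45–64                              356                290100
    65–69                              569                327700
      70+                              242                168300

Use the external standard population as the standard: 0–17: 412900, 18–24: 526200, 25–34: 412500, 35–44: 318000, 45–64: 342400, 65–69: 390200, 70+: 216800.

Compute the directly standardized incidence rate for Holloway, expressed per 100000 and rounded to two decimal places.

Age-specific rates per 100000 for Holloway: 9.42, 33.32, 62.85, 82.89, 122.72, 173.63, 143.79.
Standard total = 2619000; weights = 0.1577, 0.2009, 0.1575, 0.1214, 0.1307, 0.1490, 0.0828.
Standardized rate: 0.1577×9.42 + 0.2009×33.32 + 0.1575×62.85 + 0.1214×82.89 + 0.1307×122.72 + 0.1490×173.63 + 0.0828×143.79 = 81.9578 per 100000.

81.96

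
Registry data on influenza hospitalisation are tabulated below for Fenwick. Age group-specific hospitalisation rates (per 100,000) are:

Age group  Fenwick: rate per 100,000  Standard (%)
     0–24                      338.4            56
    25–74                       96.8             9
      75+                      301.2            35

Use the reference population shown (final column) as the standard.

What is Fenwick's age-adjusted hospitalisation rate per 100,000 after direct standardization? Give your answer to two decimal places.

Standard weights: 0.56, 0.09, 0.35.
Standardized rate: 0.5600×338.4 + 0.0900×96.8 + 0.3500×301.2 = 303.6360 per 100,000.

303.64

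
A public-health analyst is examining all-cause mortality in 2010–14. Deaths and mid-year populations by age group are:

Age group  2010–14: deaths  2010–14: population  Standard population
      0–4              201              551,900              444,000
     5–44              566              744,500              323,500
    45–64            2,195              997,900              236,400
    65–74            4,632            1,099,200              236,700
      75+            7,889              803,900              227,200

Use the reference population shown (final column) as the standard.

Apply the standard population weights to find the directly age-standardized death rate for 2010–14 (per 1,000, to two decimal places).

2.83

Age-specific rates per 1,000 for 2010–14: 0.364, 0.760, 2.200, 4.214, 9.813.
Standard total = 1,467,800; weights = 0.3025, 0.2204, 0.1611, 0.1613, 0.1548.
Standardized rate: 0.3025×0.364 + 0.2204×0.760 + 0.1611×2.200 + 0.1613×4.214 + 0.1548×9.813 = 2.8306 per 1,000.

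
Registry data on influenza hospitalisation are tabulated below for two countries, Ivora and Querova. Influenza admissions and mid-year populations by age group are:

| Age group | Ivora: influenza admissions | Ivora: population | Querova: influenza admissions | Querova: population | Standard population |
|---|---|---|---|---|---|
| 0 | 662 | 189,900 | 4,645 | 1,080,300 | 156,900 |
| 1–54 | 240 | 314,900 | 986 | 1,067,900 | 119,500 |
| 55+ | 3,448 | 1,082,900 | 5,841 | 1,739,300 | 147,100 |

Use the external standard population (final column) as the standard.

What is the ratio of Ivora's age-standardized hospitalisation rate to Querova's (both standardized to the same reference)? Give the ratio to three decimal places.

0.865

Age-specific rates per 100,000 for Ivora: 348.60, 76.21, 318.40.
For Querova: 429.97, 92.33, 335.82.
Standard total = 423,500; weights = 0.3705, 0.2822, 0.3473.
Ivora: 0.3705×348.60 + 0.2822×76.21 + 0.3473×318.40 = 261.2538 per 100,000.
Querova: 0.3705×429.97 + 0.2822×92.33 + 0.3473×335.82 = 301.9980 per 100,000.
Ratio = 261.2538 ÷ 301.9980 = 0.86508.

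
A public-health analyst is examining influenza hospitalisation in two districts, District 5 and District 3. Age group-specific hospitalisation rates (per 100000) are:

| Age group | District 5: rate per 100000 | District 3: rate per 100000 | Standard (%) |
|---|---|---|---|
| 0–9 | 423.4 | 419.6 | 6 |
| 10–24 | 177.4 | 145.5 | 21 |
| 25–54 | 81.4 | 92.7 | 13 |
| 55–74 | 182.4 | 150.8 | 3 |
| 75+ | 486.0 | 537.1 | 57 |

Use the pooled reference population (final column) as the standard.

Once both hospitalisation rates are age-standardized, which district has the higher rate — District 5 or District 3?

Standard weights: 0.06, 0.21, 0.13, 0.03, 0.57.
District 5: 0.0600×423.4 + 0.2100×177.4 + 0.1300×81.4 + 0.0300×182.4 + 0.5700×486.0 = 355.7320 per 100000.
District 3: 0.0600×419.6 + 0.2100×145.5 + 0.1300×92.7 + 0.0300×150.8 + 0.5700×537.1 = 378.4530 per 100000.

District 3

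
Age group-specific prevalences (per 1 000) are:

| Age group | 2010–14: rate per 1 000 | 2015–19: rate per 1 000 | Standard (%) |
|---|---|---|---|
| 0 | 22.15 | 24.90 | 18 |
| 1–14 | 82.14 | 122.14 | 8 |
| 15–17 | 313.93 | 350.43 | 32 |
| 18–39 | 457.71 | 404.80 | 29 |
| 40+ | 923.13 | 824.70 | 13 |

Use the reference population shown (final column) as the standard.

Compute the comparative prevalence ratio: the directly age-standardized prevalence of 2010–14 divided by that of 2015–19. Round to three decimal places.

1.036

Standard weights: 0.18, 0.08, 0.32, 0.29, 0.13.
2010–14: 0.1800×22.15 + 0.0800×82.14 + 0.3200×313.93 + 0.2900×457.71 + 0.1300×923.13 = 363.7586 per 1 000.
2015–19: 0.1800×24.90 + 0.0800×122.14 + 0.3200×350.43 + 0.2900×404.80 + 0.1300×824.70 = 350.9938 per 1 000.
Ratio = 363.7586 ÷ 350.9938 = 1.03637.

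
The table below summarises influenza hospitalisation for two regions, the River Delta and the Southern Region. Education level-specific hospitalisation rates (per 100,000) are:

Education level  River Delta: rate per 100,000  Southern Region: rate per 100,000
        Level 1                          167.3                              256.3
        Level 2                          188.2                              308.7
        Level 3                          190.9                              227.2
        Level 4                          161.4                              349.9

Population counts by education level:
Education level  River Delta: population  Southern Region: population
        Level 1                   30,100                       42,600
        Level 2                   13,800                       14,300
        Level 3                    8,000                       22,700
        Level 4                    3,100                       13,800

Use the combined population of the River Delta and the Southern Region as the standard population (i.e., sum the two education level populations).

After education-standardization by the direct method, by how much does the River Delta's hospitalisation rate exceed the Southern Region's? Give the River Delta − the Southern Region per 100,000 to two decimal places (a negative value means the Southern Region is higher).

Combined standard total = 148,400; weights = 0.4899, 0.1894, 0.2069, 0.1139.
The River Delta: 0.4899×167.3 + 0.1894×188.2 + 0.2069×190.9 + 0.1139×161.4 = 175.4678 per 100,000.
The Southern Region: 0.4899×256.3 + 0.1894×308.7 + 0.2069×227.2 + 0.1139×349.9 = 270.8614 per 100,000.
Difference = 175.4678 − 270.8614 = -95.3936.

-95.39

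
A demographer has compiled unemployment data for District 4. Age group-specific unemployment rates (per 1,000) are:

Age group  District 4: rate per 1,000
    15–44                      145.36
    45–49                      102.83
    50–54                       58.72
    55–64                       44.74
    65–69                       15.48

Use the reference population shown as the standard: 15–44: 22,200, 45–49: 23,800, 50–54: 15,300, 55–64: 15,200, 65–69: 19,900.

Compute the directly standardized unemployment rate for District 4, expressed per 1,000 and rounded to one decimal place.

Standard total = 96,400; weights = 0.2303, 0.2469, 0.1587, 0.1577, 0.2064.
Standardized rate: 0.2303×145.36 + 0.2469×102.83 + 0.1587×58.72 + 0.1577×44.74 + 0.2064×15.48 = 78.4322 per 1,000.

78.4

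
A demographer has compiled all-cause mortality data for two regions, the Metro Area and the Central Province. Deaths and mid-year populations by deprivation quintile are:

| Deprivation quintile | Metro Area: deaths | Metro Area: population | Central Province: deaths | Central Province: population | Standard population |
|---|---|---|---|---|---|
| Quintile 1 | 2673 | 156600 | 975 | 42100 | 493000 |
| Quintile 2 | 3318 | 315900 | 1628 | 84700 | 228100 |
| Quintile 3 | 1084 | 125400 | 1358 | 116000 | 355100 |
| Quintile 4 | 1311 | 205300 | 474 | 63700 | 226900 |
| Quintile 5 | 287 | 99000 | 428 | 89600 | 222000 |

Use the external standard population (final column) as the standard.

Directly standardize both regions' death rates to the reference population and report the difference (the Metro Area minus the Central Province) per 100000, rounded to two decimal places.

Deprivation-specific rates per 100000 for the Metro Area: 1706.90, 1050.33, 864.43, 638.58, 289.90.
For the Central Province: 2315.91, 1922.08, 1170.69, 744.11, 477.68.
Standard total = 1525100; weights = 0.3233, 0.1496, 0.2328, 0.1488, 0.1456.
The Metro Area: 0.3233×1706.90 + 0.1496×1050.33 + 0.2328×864.43 + 0.1488×638.58 + 0.1456×289.90 = 1047.3360 per 100000.
The Central Province: 0.3233×2315.91 + 0.1496×1922.08 + 0.2328×1170.69 + 0.1488×744.11 + 0.1456×477.68 = 1488.9303 per 100000.
Difference = 1047.3360 − 1488.9303 = -441.5943.

-441.59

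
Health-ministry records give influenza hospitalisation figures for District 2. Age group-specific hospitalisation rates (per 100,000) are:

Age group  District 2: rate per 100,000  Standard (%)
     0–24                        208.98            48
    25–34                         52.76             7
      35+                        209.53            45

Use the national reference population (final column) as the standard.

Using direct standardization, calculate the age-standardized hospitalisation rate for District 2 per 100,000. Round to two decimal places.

Standard weights: 0.48, 0.07, 0.45.
Standardized rate: 0.4800×208.98 + 0.0700×52.76 + 0.4500×209.53 = 198.2921 per 100,000.

198.29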